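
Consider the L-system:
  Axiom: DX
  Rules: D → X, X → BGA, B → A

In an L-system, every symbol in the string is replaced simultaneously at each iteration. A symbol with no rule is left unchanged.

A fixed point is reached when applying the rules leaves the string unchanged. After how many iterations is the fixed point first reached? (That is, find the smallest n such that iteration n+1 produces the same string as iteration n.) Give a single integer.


Step 0: DX
Step 1: XBGA
Step 2: BGAAGA
Step 3: AGAAGA
Step 4: AGAAGA  (unchanged — fixed point at step 3)

Answer: 3


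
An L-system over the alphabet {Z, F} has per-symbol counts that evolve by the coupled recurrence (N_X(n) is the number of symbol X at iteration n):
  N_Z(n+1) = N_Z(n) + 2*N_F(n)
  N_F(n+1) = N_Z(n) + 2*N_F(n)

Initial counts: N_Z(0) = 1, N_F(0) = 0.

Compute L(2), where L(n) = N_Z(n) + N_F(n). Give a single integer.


Step 0: N_Z=1, N_F=0, L=1
Step 1: N_Z=1, N_F=1, L=2
Step 2: N_Z=3, N_F=3, L=6

Answer: 6


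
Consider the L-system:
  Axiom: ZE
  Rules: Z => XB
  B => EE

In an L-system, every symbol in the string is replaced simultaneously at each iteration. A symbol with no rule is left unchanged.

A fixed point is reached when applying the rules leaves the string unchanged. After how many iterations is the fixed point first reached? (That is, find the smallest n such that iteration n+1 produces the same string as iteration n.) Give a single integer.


Answer: 2

Derivation:
Step 0: ZE
Step 1: XBE
Step 2: XEEE
Step 3: XEEE  (unchanged — fixed point at step 2)


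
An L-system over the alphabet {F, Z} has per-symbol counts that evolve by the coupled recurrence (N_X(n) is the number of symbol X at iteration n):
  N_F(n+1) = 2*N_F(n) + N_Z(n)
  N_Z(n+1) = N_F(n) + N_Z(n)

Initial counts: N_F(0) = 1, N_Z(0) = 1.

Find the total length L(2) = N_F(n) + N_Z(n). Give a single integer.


Step 0: N_F=1, N_Z=1, L=2
Step 1: N_F=3, N_Z=2, L=5
Step 2: N_F=8, N_Z=5, L=13

Answer: 13


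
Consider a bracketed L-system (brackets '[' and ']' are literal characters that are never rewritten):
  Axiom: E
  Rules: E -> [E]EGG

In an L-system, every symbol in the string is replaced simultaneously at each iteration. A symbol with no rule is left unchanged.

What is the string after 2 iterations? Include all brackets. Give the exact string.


Step 0: E
Step 1: [E]EGG
Step 2: [[E]EGG][E]EGGGG

Answer: [[E]EGG][E]EGGGG


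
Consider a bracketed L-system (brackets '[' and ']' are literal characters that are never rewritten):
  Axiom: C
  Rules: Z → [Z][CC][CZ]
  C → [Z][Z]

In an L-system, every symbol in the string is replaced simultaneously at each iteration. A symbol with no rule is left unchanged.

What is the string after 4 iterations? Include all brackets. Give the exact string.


Answer: [[[[Z][CC][CZ]][[Z][Z][Z][Z]][[Z][Z][Z][CC][CZ]]][[[Z][CC][CZ]][[Z][CC][CZ]][[Z][CC][CZ]][[Z][CC][CZ]]][[[Z][CC][CZ]][[Z][CC][CZ]][[Z][CC][CZ]][[Z][Z][Z][Z]][[Z][Z][Z][CC][CZ]]]][[[[Z][CC][CZ]][[Z][Z][Z][Z]][[Z][Z][Z][CC][CZ]]][[[Z][CC][CZ]][[Z][CC][CZ]][[Z][CC][CZ]][[Z][CC][CZ]]][[[Z][CC][CZ]][[Z][CC][CZ]][[Z][CC][CZ]][[Z][Z][Z][Z]][[Z][Z][Z][CC][CZ]]]]

Derivation:
Step 0: C
Step 1: [Z][Z]
Step 2: [[Z][CC][CZ]][[Z][CC][CZ]]
Step 3: [[[Z][CC][CZ]][[Z][Z][Z][Z]][[Z][Z][Z][CC][CZ]]][[[Z][CC][CZ]][[Z][Z][Z][Z]][[Z][Z][Z][CC][CZ]]]
Step 4: [[[[Z][CC][CZ]][[Z][Z][Z][Z]][[Z][Z][Z][CC][CZ]]][[[Z][CC][CZ]][[Z][CC][CZ]][[Z][CC][CZ]][[Z][CC][CZ]]][[[Z][CC][CZ]][[Z][CC][CZ]][[Z][CC][CZ]][[Z][Z][Z][Z]][[Z][Z][Z][CC][CZ]]]][[[[Z][CC][CZ]][[Z][Z][Z][Z]][[Z][Z][Z][CC][CZ]]][[[Z][CC][CZ]][[Z][CC][CZ]][[Z][CC][CZ]][[Z][CC][CZ]]][[[Z][CC][CZ]][[Z][CC][CZ]][[Z][CC][CZ]][[Z][Z][Z][Z]][[Z][Z][Z][CC][CZ]]]]


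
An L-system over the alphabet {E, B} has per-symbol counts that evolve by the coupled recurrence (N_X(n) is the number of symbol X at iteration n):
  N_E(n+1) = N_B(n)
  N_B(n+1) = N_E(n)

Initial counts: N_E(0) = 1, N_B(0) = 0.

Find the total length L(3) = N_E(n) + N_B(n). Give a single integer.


Answer: 1

Derivation:
Step 0: N_E=1, N_B=0, L=1
Step 1: N_E=0, N_B=1, L=1
Step 2: N_E=1, N_B=0, L=1
Step 3: N_E=0, N_B=1, L=1


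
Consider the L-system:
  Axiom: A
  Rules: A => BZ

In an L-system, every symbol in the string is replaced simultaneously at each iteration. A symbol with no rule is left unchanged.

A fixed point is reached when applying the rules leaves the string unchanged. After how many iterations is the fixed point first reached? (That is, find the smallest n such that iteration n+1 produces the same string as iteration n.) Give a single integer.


Answer: 1

Derivation:
Step 0: A
Step 1: BZ
Step 2: BZ  (unchanged — fixed point at step 1)


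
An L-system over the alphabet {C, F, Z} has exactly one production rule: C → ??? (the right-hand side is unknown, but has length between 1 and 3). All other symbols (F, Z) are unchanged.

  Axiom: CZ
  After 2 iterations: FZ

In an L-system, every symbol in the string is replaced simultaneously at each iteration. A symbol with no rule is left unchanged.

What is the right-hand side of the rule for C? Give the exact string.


Trying C → F:
  Step 0: CZ
  Step 1: FZ
  Step 2: FZ
Matches the given result.

Answer: F


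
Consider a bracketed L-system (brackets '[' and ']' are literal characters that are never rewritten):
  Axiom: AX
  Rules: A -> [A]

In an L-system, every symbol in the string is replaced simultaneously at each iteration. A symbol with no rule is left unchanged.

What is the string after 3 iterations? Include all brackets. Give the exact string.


Step 0: AX
Step 1: [A]X
Step 2: [[A]]X
Step 3: [[[A]]]X

Answer: [[[A]]]X


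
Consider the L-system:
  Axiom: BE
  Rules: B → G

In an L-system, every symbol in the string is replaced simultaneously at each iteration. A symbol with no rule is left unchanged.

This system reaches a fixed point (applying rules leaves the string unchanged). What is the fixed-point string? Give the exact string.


Answer: GE

Derivation:
Step 0: BE
Step 1: GE
Step 2: GE  (unchanged — fixed point at step 1)


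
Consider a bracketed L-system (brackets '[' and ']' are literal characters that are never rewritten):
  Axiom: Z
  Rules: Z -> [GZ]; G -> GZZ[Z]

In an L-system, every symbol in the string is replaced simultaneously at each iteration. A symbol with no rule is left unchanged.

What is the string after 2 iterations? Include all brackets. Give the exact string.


Answer: [GZZ[Z][GZ]]

Derivation:
Step 0: Z
Step 1: [GZ]
Step 2: [GZZ[Z][GZ]]


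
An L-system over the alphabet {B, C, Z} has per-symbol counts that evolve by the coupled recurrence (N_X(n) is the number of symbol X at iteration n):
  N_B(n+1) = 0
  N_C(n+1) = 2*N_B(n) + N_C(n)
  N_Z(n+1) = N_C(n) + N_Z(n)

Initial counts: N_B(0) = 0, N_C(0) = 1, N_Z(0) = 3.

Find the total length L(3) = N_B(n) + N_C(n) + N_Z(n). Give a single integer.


Answer: 7

Derivation:
Step 0: N_B=0, N_C=1, N_Z=3, L=4
Step 1: N_B=0, N_C=1, N_Z=4, L=5
Step 2: N_B=0, N_C=1, N_Z=5, L=6
Step 3: N_B=0, N_C=1, N_Z=6, L=7


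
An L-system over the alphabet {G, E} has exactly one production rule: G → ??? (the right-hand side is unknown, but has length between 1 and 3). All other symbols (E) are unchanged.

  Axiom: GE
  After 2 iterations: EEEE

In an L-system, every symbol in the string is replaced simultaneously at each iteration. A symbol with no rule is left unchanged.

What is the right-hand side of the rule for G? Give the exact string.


Trying G → EEE:
  Step 0: GE
  Step 1: EEEE
  Step 2: EEEE
Matches the given result.

Answer: EEE


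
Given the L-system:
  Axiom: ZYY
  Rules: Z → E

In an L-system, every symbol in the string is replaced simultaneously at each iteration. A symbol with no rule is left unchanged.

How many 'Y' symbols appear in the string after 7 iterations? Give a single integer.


Answer: 2

Derivation:
Step 0: ZYY  (2 'Y')
Step 1: EYY  (2 'Y')
Step 2: EYY  (2 'Y')
Step 3: EYY  (2 'Y')
Step 4: EYY  (2 'Y')
Step 5: EYY  (2 'Y')
Step 6: EYY  (2 'Y')
Step 7: EYY  (2 'Y')


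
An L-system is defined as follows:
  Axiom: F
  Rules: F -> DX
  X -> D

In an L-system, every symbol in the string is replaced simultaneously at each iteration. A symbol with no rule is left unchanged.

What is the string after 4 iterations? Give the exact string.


Step 0: F
Step 1: DX
Step 2: DD
Step 3: DD
Step 4: DD

Answer: DD


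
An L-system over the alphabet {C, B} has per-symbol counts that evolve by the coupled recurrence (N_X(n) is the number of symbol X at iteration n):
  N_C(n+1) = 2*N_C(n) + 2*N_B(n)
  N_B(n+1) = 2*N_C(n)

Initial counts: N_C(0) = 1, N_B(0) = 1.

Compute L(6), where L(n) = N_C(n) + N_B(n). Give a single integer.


Step 0: N_C=1, N_B=1, L=2
Step 1: N_C=4, N_B=2, L=6
Step 2: N_C=12, N_B=8, L=20
Step 3: N_C=40, N_B=24, L=64
Step 4: N_C=128, N_B=80, L=208
Step 5: N_C=416, N_B=256, L=672
Step 6: N_C=1344, N_B=832, L=2176

Answer: 2176


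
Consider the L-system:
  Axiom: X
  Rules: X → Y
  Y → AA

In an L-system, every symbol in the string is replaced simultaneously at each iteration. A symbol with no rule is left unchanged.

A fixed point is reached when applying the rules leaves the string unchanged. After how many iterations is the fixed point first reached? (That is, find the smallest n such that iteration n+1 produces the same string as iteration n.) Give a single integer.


Answer: 2

Derivation:
Step 0: X
Step 1: Y
Step 2: AA
Step 3: AA  (unchanged — fixed point at step 2)


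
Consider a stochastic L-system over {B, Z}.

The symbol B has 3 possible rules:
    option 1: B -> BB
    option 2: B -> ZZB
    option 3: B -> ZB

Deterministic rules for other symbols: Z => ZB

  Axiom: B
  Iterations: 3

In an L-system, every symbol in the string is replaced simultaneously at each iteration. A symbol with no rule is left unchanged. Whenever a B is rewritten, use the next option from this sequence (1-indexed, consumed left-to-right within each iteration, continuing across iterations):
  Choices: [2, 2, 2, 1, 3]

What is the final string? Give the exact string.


Answer: ZBZZBZBBBZBZBZB

Derivation:
Step 0: B
Step 1: ZZB  (used choices [2])
Step 2: ZBZBZZB  (used choices [2])
Step 3: ZBZZBZBBBZBZBZB  (used choices [2, 1, 3])


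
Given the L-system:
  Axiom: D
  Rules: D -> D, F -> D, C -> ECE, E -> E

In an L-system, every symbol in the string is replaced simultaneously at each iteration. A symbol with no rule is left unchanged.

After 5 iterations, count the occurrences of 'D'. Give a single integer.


Answer: 1

Derivation:
Step 0: D  (1 'D')
Step 1: D  (1 'D')
Step 2: D  (1 'D')
Step 3: D  (1 'D')
Step 4: D  (1 'D')
Step 5: D  (1 'D')


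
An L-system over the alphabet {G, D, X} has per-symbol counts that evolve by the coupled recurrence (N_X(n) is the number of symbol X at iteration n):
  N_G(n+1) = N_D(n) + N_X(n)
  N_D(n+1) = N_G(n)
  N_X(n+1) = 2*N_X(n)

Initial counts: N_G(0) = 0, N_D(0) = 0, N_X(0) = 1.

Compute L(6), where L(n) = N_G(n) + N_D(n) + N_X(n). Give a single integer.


Step 0: N_G=0, N_D=0, N_X=1, L=1
Step 1: N_G=1, N_D=0, N_X=2, L=3
Step 2: N_G=2, N_D=1, N_X=4, L=7
Step 3: N_G=5, N_D=2, N_X=8, L=15
Step 4: N_G=10, N_D=5, N_X=16, L=31
Step 5: N_G=21, N_D=10, N_X=32, L=63
Step 6: N_G=42, N_D=21, N_X=64, L=127

Answer: 127


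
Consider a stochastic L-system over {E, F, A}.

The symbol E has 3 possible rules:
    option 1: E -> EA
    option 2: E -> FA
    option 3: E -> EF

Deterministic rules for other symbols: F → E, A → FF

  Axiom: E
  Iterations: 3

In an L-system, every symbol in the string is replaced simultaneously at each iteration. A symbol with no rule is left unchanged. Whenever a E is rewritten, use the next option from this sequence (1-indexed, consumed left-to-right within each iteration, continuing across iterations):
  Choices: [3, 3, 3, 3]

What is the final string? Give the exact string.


Answer: EFEEF

Derivation:
Step 0: E
Step 1: EF  (used choices [3])
Step 2: EFE  (used choices [3])
Step 3: EFEEF  (used choices [3, 3])


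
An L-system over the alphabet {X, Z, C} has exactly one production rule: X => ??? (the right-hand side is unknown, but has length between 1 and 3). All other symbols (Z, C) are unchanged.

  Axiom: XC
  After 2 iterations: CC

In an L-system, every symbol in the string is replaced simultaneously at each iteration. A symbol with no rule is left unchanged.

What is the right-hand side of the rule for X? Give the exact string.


Trying X => C:
  Step 0: XC
  Step 1: CC
  Step 2: CC
Matches the given result.

Answer: C


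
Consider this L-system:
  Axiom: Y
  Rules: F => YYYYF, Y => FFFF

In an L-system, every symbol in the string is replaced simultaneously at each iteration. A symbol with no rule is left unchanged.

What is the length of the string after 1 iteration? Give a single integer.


Step 0: length = 1
Step 1: length = 4

Answer: 4


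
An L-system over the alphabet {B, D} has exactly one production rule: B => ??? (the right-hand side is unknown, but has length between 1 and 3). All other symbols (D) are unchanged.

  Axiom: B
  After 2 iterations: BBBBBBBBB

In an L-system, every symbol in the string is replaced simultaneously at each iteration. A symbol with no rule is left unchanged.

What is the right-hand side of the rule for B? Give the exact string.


Answer: BBB

Derivation:
Trying B => BBB:
  Step 0: B
  Step 1: BBB
  Step 2: BBBBBBBBB
Matches the given result.


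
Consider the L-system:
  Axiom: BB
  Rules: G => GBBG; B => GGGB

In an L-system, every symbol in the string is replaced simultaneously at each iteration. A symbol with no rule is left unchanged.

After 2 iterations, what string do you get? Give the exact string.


Step 0: BB
Step 1: GGGBGGGB
Step 2: GBBGGBBGGBBGGGGBGBBGGBBGGBBGGGGB

Answer: GBBGGBBGGBBGGGGBGBBGGBBGGBBGGGGB


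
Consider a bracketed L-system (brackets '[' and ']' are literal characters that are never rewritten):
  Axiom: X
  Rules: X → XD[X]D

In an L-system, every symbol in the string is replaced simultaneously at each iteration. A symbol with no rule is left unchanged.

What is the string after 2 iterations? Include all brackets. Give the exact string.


Step 0: X
Step 1: XD[X]D
Step 2: XD[X]DD[XD[X]D]D

Answer: XD[X]DD[XD[X]D]D


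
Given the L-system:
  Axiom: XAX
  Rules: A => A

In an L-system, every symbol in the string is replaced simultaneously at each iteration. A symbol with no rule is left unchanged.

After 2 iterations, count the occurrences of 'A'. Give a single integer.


Answer: 1

Derivation:
Step 0: XAX  (1 'A')
Step 1: XAX  (1 'A')
Step 2: XAX  (1 'A')


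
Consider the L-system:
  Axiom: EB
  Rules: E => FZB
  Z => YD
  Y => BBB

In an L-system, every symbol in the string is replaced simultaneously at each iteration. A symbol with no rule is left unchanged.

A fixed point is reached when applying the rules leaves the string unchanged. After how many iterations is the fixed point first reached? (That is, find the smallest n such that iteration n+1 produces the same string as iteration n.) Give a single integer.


Answer: 3

Derivation:
Step 0: EB
Step 1: FZBB
Step 2: FYDBB
Step 3: FBBBDBB
Step 4: FBBBDBB  (unchanged — fixed point at step 3)


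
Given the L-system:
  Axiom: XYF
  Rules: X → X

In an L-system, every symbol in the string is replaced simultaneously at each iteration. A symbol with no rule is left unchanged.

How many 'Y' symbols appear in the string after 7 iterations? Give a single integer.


Step 0: XYF  (1 'Y')
Step 1: XYF  (1 'Y')
Step 2: XYF  (1 'Y')
Step 3: XYF  (1 'Y')
Step 4: XYF  (1 'Y')
Step 5: XYF  (1 'Y')
Step 6: XYF  (1 'Y')
Step 7: XYF  (1 'Y')

Answer: 1


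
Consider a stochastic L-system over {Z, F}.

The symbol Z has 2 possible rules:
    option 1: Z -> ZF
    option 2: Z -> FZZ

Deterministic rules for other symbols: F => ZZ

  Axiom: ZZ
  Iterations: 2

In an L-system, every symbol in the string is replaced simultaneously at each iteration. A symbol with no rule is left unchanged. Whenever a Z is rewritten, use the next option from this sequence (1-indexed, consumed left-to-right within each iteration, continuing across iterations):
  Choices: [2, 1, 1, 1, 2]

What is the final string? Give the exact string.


Answer: ZZZFZFFZZZZ

Derivation:
Step 0: ZZ
Step 1: FZZZF  (used choices [2, 1])
Step 2: ZZZFZFFZZZZ  (used choices [1, 1, 2])


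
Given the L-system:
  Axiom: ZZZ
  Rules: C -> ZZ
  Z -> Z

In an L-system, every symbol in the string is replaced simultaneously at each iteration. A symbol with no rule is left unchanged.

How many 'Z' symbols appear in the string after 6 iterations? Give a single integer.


Answer: 3

Derivation:
Step 0: ZZZ  (3 'Z')
Step 1: ZZZ  (3 'Z')
Step 2: ZZZ  (3 'Z')
Step 3: ZZZ  (3 'Z')
Step 4: ZZZ  (3 'Z')
Step 5: ZZZ  (3 'Z')
Step 6: ZZZ  (3 'Z')


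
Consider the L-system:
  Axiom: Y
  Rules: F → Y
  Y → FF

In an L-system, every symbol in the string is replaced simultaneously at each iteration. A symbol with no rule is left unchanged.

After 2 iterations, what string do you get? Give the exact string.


Step 0: Y
Step 1: FF
Step 2: YY

Answer: YY


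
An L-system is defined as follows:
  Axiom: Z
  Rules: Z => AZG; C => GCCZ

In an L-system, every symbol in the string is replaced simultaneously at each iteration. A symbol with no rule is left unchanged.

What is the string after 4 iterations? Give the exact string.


Step 0: Z
Step 1: AZG
Step 2: AAZGG
Step 3: AAAZGGG
Step 4: AAAAZGGGG

Answer: AAAAZGGGG


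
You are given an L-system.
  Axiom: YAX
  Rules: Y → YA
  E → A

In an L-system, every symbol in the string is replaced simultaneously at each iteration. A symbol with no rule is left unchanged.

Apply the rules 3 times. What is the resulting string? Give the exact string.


Step 0: YAX
Step 1: YAAX
Step 2: YAAAX
Step 3: YAAAAX

Answer: YAAAAX


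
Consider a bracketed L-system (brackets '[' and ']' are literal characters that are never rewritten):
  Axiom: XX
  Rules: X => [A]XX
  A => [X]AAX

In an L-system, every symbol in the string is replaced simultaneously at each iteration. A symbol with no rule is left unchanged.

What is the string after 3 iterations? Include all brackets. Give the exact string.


Step 0: XX
Step 1: [A]XX[A]XX
Step 2: [[X]AAX][A]XX[A]XX[[X]AAX][A]XX[A]XX
Step 3: [[[A]XX][X]AAX[X]AAX[A]XX][[X]AAX][A]XX[A]XX[[X]AAX][A]XX[A]XX[[[A]XX][X]AAX[X]AAX[A]XX][[X]AAX][A]XX[A]XX[[X]AAX][A]XX[A]XX

Answer: [[[A]XX][X]AAX[X]AAX[A]XX][[X]AAX][A]XX[A]XX[[X]AAX][A]XX[A]XX[[[A]XX][X]AAX[X]AAX[A]XX][[X]AAX][A]XX[A]XX[[X]AAX][A]XX[A]XX


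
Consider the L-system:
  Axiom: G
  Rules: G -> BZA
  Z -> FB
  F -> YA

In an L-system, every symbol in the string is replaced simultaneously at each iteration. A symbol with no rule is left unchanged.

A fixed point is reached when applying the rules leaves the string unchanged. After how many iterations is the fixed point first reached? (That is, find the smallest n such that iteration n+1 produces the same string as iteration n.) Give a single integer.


Step 0: G
Step 1: BZA
Step 2: BFBA
Step 3: BYABA
Step 4: BYABA  (unchanged — fixed point at step 3)

Answer: 3


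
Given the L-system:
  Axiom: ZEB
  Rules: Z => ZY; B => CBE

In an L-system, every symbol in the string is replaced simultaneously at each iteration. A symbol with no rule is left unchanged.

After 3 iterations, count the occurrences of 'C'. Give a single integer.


Answer: 3

Derivation:
Step 0: ZEB  (0 'C')
Step 1: ZYECBE  (1 'C')
Step 2: ZYYECCBEE  (2 'C')
Step 3: ZYYYECCCBEEE  (3 'C')


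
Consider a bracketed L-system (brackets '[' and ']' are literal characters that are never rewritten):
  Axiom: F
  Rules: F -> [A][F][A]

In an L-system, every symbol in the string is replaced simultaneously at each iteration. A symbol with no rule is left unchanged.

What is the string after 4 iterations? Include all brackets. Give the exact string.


Step 0: F
Step 1: [A][F][A]
Step 2: [A][[A][F][A]][A]
Step 3: [A][[A][[A][F][A]][A]][A]
Step 4: [A][[A][[A][[A][F][A]][A]][A]][A]

Answer: [A][[A][[A][[A][F][A]][A]][A]][A]


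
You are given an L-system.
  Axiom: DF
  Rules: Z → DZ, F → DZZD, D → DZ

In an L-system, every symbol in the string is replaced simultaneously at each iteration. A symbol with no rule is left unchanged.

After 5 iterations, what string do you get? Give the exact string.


Answer: DZDZDZDZDZDZDZDZDZDZDZDZDZDZDZDZDZDZDZDZDZDZDZDZDZDZDZDZDZDZDZDZDZDZDZDZDZDZDZDZDZDZDZDZDZDZDZDZ

Derivation:
Step 0: DF
Step 1: DZDZZD
Step 2: DZDZDZDZDZDZ
Step 3: DZDZDZDZDZDZDZDZDZDZDZDZ
Step 4: DZDZDZDZDZDZDZDZDZDZDZDZDZDZDZDZDZDZDZDZDZDZDZDZ
Step 5: DZDZDZDZDZDZDZDZDZDZDZDZDZDZDZDZDZDZDZDZDZDZDZDZDZDZDZDZDZDZDZDZDZDZDZDZDZDZDZDZDZDZDZDZDZDZDZDZ


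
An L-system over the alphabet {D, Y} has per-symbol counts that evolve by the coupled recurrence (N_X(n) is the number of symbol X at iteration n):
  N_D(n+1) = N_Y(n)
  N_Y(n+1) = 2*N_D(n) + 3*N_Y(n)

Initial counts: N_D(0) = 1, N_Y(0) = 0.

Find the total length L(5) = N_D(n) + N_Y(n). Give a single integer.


Step 0: N_D=1, N_Y=0, L=1
Step 1: N_D=0, N_Y=2, L=2
Step 2: N_D=2, N_Y=6, L=8
Step 3: N_D=6, N_Y=22, L=28
Step 4: N_D=22, N_Y=78, L=100
Step 5: N_D=78, N_Y=278, L=356

Answer: 356


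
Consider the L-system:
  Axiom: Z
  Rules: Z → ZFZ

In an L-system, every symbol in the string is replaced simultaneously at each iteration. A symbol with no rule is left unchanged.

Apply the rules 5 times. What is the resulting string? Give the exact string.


Answer: ZFZFZFZFZFZFZFZFZFZFZFZFZFZFZFZFZFZFZFZFZFZFZFZFZFZFZFZFZFZFZFZ

Derivation:
Step 0: Z
Step 1: ZFZ
Step 2: ZFZFZFZ
Step 3: ZFZFZFZFZFZFZFZ
Step 4: ZFZFZFZFZFZFZFZFZFZFZFZFZFZFZFZ
Step 5: ZFZFZFZFZFZFZFZFZFZFZFZFZFZFZFZFZFZFZFZFZFZFZFZFZFZFZFZFZFZFZFZ


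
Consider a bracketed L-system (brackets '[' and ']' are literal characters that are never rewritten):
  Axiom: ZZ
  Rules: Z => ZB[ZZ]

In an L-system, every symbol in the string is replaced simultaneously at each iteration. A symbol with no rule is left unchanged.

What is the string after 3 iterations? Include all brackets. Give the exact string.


Step 0: ZZ
Step 1: ZB[ZZ]ZB[ZZ]
Step 2: ZB[ZZ]B[ZB[ZZ]ZB[ZZ]]ZB[ZZ]B[ZB[ZZ]ZB[ZZ]]
Step 3: ZB[ZZ]B[ZB[ZZ]ZB[ZZ]]B[ZB[ZZ]B[ZB[ZZ]ZB[ZZ]]ZB[ZZ]B[ZB[ZZ]ZB[ZZ]]]ZB[ZZ]B[ZB[ZZ]ZB[ZZ]]B[ZB[ZZ]B[ZB[ZZ]ZB[ZZ]]ZB[ZZ]B[ZB[ZZ]ZB[ZZ]]]

Answer: ZB[ZZ]B[ZB[ZZ]ZB[ZZ]]B[ZB[ZZ]B[ZB[ZZ]ZB[ZZ]]ZB[ZZ]B[ZB[ZZ]ZB[ZZ]]]ZB[ZZ]B[ZB[ZZ]ZB[ZZ]]B[ZB[ZZ]B[ZB[ZZ]ZB[ZZ]]ZB[ZZ]B[ZB[ZZ]ZB[ZZ]]]


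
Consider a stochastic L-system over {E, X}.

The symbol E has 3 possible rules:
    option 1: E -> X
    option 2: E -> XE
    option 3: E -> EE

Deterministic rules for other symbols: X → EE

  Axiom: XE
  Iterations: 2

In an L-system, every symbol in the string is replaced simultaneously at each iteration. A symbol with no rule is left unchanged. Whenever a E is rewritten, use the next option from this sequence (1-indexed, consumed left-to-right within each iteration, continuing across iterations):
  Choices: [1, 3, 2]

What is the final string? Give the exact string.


Answer: EEXEEE

Derivation:
Step 0: XE
Step 1: EEX  (used choices [1])
Step 2: EEXEEE  (used choices [3, 2])


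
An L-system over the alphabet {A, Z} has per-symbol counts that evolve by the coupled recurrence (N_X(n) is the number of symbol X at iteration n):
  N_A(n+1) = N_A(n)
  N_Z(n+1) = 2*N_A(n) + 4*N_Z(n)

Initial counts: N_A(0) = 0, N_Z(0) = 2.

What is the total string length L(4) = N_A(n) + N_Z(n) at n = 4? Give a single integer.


Answer: 512

Derivation:
Step 0: N_A=0, N_Z=2, L=2
Step 1: N_A=0, N_Z=8, L=8
Step 2: N_A=0, N_Z=32, L=32
Step 3: N_A=0, N_Z=128, L=128
Step 4: N_A=0, N_Z=512, L=512


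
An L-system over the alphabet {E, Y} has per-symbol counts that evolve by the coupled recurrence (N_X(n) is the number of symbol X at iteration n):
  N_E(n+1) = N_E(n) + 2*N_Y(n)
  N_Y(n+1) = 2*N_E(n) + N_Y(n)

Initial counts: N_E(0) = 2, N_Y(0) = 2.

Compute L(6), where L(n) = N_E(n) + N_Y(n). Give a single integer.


Answer: 2916

Derivation:
Step 0: N_E=2, N_Y=2, L=4
Step 1: N_E=6, N_Y=6, L=12
Step 2: N_E=18, N_Y=18, L=36
Step 3: N_E=54, N_Y=54, L=108
Step 4: N_E=162, N_Y=162, L=324
Step 5: N_E=486, N_Y=486, L=972
Step 6: N_E=1458, N_Y=1458, L=2916


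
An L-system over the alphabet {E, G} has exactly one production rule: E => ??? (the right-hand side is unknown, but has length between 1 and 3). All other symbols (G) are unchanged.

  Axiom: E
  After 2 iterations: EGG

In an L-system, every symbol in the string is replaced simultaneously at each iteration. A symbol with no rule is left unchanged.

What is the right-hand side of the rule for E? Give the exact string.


Answer: EG

Derivation:
Trying E => EG:
  Step 0: E
  Step 1: EG
  Step 2: EGG
Matches the given result.


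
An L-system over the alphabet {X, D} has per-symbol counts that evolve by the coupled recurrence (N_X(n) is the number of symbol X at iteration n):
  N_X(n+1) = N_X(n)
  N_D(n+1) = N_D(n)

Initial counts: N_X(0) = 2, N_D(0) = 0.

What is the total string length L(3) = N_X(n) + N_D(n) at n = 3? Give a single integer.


Answer: 2

Derivation:
Step 0: N_X=2, N_D=0, L=2
Step 1: N_X=2, N_D=0, L=2
Step 2: N_X=2, N_D=0, L=2
Step 3: N_X=2, N_D=0, L=2


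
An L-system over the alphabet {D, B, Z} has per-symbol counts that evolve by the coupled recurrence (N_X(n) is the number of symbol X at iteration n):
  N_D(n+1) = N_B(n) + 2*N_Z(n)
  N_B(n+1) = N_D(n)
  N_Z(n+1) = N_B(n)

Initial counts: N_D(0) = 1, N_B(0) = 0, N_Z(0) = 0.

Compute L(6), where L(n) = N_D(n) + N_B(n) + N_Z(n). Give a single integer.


Answer: 10

Derivation:
Step 0: N_D=1, N_B=0, N_Z=0, L=1
Step 1: N_D=0, N_B=1, N_Z=0, L=1
Step 2: N_D=1, N_B=0, N_Z=1, L=2
Step 3: N_D=2, N_B=1, N_Z=0, L=3
Step 4: N_D=1, N_B=2, N_Z=1, L=4
Step 5: N_D=4, N_B=1, N_Z=2, L=7
Step 6: N_D=5, N_B=4, N_Z=1, L=10


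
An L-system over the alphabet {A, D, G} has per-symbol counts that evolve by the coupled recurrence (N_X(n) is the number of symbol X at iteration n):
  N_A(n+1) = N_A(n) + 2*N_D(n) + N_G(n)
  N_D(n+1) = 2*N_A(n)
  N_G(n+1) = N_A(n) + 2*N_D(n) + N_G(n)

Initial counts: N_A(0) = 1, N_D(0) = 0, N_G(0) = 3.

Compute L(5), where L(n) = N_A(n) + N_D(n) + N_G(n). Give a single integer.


Step 0: N_A=1, N_D=0, N_G=3, L=4
Step 1: N_A=4, N_D=2, N_G=4, L=10
Step 2: N_A=12, N_D=8, N_G=12, L=32
Step 3: N_A=40, N_D=24, N_G=40, L=104
Step 4: N_A=128, N_D=80, N_G=128, L=336
Step 5: N_A=416, N_D=256, N_G=416, L=1088

Answer: 1088


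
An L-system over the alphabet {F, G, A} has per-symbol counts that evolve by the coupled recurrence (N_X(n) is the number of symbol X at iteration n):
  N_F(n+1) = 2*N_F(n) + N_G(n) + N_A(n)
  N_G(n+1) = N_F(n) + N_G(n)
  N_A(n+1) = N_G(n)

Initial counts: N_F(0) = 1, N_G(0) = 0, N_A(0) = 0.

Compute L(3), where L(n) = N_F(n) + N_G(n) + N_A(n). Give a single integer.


Answer: 25

Derivation:
Step 0: N_F=1, N_G=0, N_A=0, L=1
Step 1: N_F=2, N_G=1, N_A=0, L=3
Step 2: N_F=5, N_G=3, N_A=1, L=9
Step 3: N_F=14, N_G=8, N_A=3, L=25


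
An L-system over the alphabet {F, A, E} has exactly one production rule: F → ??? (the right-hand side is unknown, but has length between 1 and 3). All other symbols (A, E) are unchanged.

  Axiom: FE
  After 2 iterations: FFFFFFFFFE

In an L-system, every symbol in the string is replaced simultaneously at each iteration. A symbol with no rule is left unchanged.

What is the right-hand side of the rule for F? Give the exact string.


Answer: FFF

Derivation:
Trying F → FFF:
  Step 0: FE
  Step 1: FFFE
  Step 2: FFFFFFFFFE
Matches the given result.


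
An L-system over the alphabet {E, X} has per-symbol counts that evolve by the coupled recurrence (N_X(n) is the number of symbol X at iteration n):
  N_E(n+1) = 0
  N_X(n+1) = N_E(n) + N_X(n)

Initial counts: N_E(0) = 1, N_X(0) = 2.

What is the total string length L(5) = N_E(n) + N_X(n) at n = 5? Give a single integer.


Answer: 3

Derivation:
Step 0: N_E=1, N_X=2, L=3
Step 1: N_E=0, N_X=3, L=3
Step 2: N_E=0, N_X=3, L=3
Step 3: N_E=0, N_X=3, L=3
Step 4: N_E=0, N_X=3, L=3
Step 5: N_E=0, N_X=3, L=3


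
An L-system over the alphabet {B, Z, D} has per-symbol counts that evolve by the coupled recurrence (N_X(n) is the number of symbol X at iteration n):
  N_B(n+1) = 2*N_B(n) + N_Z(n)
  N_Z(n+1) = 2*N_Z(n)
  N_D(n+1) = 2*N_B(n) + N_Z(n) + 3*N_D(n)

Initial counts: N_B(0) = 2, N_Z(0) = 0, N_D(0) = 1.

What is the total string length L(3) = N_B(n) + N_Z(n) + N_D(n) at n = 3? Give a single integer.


Step 0: N_B=2, N_Z=0, N_D=1, L=3
Step 1: N_B=4, N_Z=0, N_D=7, L=11
Step 2: N_B=8, N_Z=0, N_D=29, L=37
Step 3: N_B=16, N_Z=0, N_D=103, L=119

Answer: 119


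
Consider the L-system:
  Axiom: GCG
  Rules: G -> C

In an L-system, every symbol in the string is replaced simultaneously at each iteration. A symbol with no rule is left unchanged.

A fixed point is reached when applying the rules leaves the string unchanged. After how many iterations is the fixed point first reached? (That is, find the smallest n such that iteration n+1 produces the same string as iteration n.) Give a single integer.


Step 0: GCG
Step 1: CCC
Step 2: CCC  (unchanged — fixed point at step 1)

Answer: 1


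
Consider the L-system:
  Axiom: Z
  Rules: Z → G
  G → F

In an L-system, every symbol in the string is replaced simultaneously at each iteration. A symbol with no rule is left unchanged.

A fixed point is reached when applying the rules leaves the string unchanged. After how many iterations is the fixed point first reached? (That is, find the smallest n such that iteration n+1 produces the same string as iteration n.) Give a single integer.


Answer: 2

Derivation:
Step 0: Z
Step 1: G
Step 2: F
Step 3: F  (unchanged — fixed point at step 2)


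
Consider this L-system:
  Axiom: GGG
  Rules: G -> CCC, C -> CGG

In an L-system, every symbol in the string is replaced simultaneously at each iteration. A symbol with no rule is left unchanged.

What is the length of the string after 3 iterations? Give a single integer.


Answer: 81

Derivation:
Step 0: length = 3
Step 1: length = 9
Step 2: length = 27
Step 3: length = 81


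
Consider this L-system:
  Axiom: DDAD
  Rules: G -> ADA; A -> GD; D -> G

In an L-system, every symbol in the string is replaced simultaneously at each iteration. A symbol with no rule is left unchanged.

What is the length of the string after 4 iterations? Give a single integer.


Step 0: length = 4
Step 1: length = 5
Step 2: length = 13
Step 3: length = 23
Step 4: length = 49

Answer: 49


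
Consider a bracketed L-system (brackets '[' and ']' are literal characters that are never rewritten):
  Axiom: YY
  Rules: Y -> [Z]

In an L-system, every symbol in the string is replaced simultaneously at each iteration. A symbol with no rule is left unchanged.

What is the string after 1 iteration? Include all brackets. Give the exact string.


Step 0: YY
Step 1: [Z][Z]

Answer: [Z][Z]


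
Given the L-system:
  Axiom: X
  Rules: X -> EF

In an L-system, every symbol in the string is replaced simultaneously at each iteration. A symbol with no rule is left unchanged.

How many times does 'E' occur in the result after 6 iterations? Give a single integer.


Answer: 1

Derivation:
Step 0: X  (0 'E')
Step 1: EF  (1 'E')
Step 2: EF  (1 'E')
Step 3: EF  (1 'E')
Step 4: EF  (1 'E')
Step 5: EF  (1 'E')
Step 6: EF  (1 'E')


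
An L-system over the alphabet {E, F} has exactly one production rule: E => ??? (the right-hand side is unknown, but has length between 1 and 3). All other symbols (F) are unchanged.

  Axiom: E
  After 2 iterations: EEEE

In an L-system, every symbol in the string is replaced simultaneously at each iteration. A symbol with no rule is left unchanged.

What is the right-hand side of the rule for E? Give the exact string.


Answer: EE

Derivation:
Trying E => EE:
  Step 0: E
  Step 1: EE
  Step 2: EEEE
Matches the given result.


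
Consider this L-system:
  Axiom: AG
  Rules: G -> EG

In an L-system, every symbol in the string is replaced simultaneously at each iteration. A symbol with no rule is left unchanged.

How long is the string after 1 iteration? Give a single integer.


Answer: 3

Derivation:
Step 0: length = 2
Step 1: length = 3


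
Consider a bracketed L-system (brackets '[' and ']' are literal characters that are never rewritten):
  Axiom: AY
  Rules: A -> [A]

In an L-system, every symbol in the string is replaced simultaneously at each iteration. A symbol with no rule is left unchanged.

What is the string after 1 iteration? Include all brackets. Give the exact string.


Step 0: AY
Step 1: [A]Y

Answer: [A]Y


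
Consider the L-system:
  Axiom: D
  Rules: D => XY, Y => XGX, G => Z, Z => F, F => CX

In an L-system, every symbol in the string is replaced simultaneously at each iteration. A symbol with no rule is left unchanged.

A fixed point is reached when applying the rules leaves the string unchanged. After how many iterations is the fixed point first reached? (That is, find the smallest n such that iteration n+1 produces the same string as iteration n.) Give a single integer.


Step 0: D
Step 1: XY
Step 2: XXGX
Step 3: XXZX
Step 4: XXFX
Step 5: XXCXX
Step 6: XXCXX  (unchanged — fixed point at step 5)

Answer: 5


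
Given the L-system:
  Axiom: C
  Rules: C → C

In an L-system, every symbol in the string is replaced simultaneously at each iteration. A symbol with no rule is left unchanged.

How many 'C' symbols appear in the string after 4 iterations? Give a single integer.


Answer: 1

Derivation:
Step 0: C  (1 'C')
Step 1: C  (1 'C')
Step 2: C  (1 'C')
Step 3: C  (1 'C')
Step 4: C  (1 'C')


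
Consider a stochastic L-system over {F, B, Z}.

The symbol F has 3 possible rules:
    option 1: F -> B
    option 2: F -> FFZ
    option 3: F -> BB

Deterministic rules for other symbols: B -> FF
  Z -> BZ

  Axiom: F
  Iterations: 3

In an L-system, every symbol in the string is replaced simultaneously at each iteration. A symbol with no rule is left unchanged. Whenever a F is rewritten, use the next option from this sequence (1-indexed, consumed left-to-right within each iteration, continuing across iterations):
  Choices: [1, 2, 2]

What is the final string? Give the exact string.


Answer: FFZFFZ

Derivation:
Step 0: F
Step 1: B  (used choices [1])
Step 2: FF  (used choices [])
Step 3: FFZFFZ  (used choices [2, 2])


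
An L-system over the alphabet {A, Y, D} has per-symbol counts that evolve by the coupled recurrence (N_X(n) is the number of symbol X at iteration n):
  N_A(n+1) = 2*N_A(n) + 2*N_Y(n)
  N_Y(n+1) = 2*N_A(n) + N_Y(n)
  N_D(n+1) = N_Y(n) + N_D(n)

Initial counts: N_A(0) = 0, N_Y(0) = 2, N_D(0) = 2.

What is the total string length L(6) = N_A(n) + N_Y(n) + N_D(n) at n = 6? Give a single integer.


Answer: 4132

Derivation:
Step 0: N_A=0, N_Y=2, N_D=2, L=4
Step 1: N_A=4, N_Y=2, N_D=4, L=10
Step 2: N_A=12, N_Y=10, N_D=6, L=28
Step 3: N_A=44, N_Y=34, N_D=16, L=94
Step 4: N_A=156, N_Y=122, N_D=50, L=328
Step 5: N_A=556, N_Y=434, N_D=172, L=1162
Step 6: N_A=1980, N_Y=1546, N_D=606, L=4132


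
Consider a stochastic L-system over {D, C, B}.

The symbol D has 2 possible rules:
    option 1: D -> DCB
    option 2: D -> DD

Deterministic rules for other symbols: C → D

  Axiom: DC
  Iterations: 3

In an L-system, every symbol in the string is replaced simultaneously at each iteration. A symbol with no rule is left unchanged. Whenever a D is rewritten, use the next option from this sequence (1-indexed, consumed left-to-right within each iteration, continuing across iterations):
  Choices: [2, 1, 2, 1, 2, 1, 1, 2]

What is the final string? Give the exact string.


Answer: DDDBDCBDCBDDDB

Derivation:
Step 0: DC
Step 1: DDD  (used choices [2])
Step 2: DCBDDDCB  (used choices [1, 2, 1])
Step 3: DDDBDCBDCBDDDB  (used choices [2, 1, 1, 2])


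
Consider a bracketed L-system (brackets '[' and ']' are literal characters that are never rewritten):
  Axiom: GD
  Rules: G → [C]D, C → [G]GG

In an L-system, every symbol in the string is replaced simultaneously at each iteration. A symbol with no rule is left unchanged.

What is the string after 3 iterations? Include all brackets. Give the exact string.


Step 0: GD
Step 1: [C]DD
Step 2: [[G]GG]DD
Step 3: [[[C]D][C]D[C]D]DD

Answer: [[[C]D][C]D[C]D]DD


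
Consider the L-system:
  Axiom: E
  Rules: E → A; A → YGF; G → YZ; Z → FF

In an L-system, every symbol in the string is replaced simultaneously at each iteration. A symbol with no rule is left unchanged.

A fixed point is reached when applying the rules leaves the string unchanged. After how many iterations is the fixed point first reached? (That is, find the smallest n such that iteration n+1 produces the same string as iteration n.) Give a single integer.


Answer: 4

Derivation:
Step 0: E
Step 1: A
Step 2: YGF
Step 3: YYZF
Step 4: YYFFF
Step 5: YYFFF  (unchanged — fixed point at step 4)


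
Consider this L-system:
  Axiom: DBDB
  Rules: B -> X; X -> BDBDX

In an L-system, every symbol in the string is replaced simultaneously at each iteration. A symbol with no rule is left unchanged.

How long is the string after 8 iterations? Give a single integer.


Step 0: length = 4
Step 1: length = 4
Step 2: length = 12
Step 3: length = 20
Step 4: length = 44
Step 5: length = 84
Step 6: length = 172
Step 7: length = 340
Step 8: length = 684

Answer: 684


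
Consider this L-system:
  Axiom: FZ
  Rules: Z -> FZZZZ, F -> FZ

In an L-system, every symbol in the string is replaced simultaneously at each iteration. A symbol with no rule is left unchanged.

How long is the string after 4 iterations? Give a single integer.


Answer: 533

Derivation:
Step 0: length = 2
Step 1: length = 7
Step 2: length = 29
Step 3: length = 124
Step 4: length = 533


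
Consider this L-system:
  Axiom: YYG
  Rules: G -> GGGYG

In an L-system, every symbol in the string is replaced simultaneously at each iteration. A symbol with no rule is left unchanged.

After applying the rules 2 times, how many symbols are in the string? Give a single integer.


Step 0: length = 3
Step 1: length = 7
Step 2: length = 23

Answer: 23


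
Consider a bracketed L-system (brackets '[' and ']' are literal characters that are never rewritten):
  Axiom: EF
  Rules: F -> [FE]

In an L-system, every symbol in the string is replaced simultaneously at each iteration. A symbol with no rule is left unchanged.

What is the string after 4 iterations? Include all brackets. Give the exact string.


Step 0: EF
Step 1: E[FE]
Step 2: E[[FE]E]
Step 3: E[[[FE]E]E]
Step 4: E[[[[FE]E]E]E]

Answer: E[[[[FE]E]E]E]


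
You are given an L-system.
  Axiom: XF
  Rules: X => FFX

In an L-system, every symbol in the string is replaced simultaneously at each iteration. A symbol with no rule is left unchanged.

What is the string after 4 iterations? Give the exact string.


Answer: FFFFFFFFXF

Derivation:
Step 0: XF
Step 1: FFXF
Step 2: FFFFXF
Step 3: FFFFFFXF
Step 4: FFFFFFFFXF


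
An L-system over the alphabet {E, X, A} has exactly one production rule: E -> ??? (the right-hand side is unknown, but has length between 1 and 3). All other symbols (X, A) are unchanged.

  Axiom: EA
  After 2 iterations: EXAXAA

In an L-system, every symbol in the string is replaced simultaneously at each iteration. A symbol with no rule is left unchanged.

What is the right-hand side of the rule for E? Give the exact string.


Answer: EXA

Derivation:
Trying E -> EXA:
  Step 0: EA
  Step 1: EXAA
  Step 2: EXAXAA
Matches the given result.


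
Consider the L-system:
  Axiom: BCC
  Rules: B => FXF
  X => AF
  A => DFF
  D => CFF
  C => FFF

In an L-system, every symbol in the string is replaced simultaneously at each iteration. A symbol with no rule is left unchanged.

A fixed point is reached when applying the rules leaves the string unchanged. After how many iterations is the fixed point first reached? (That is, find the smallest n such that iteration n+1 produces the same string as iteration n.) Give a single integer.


Step 0: BCC
Step 1: FXFFFFFFF
Step 2: FAFFFFFFFF
Step 3: FDFFFFFFFFFF
Step 4: FCFFFFFFFFFFFF
Step 5: FFFFFFFFFFFFFFFF
Step 6: FFFFFFFFFFFFFFFF  (unchanged — fixed point at step 5)

Answer: 5
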